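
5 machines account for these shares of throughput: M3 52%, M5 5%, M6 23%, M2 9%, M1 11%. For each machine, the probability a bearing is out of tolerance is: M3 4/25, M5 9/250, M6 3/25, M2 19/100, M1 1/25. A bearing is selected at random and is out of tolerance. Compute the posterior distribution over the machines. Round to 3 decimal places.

M3 0.620, M5 0.013, M6 0.206, M2 0.128, M1 0.033

Prior × likelihood for each hypothesis:
  M3: 0.52 × 0.16 = 0.0832
  M5: 0.05 × 0.036 = 0.0018
  M6: 0.23 × 0.12 = 0.0276
  M2: 0.09 × 0.19 = 0.0171
  M1: 0.11 × 0.04 = 0.0044
Normalizing constant = 0.1341.
P(M3 | oversize) = 0.0832/0.1341 ≈ 0.620
P(M5 | oversize) = 0.0018/0.1341 ≈ 0.013
P(M6 | oversize) = 0.0276/0.1341 ≈ 0.206
P(M2 | oversize) = 0.0171/0.1341 ≈ 0.128
P(M1 | oversize) = 0.0044/0.1341 ≈ 0.033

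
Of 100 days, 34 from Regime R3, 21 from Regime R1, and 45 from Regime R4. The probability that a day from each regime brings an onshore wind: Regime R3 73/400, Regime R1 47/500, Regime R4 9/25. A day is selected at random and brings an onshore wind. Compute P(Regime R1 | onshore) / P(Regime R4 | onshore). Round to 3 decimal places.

0.122

Compute prior × likelihood for every hypothesis:
  Regime R3: 0.34 × 0.1825 = 0.06205
  Regime R1: 0.21 × 0.094 = 0.01974
  Regime R4: 0.45 × 0.36 = 0.162
Sum = 0.24379.
The ratio is 0.01974 / 0.162 (the normalizer cancels) = 0.122.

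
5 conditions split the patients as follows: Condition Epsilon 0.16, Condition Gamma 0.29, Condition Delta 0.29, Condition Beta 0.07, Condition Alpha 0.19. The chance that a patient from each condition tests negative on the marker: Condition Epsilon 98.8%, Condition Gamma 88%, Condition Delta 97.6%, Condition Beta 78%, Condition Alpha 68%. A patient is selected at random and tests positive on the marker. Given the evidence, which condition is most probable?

Condition Alpha

Taking complements, P(marker-positive | each) = Condition Epsilon 0.012, Condition Gamma 0.12, Condition Delta 0.024, Condition Beta 0.22, Condition Alpha 0.32.
Prior × likelihood for each hypothesis:
  Condition Epsilon: 0.16 × 0.012 = 0.00192
  Condition Gamma: 0.29 × 0.12 = 0.0348
  Condition Delta: 0.29 × 0.024 = 0.00696
  Condition Beta: 0.07 × 0.22 = 0.0154
  Condition Alpha: 0.19 × 0.32 = 0.0608
Total = 0.11988.
Largest term belongs to Condition Alpha, so Condition Alpha is most probable.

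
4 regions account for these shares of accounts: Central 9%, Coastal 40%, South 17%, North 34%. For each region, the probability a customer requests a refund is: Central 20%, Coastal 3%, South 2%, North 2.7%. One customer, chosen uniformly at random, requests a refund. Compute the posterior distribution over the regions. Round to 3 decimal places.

Central 0.423, Coastal 0.282, South 0.080, North 0.216

Prior × likelihood for each hypothesis:
  Central: 0.09 × 0.2 = 0.018
  Coastal: 0.4 × 0.03 = 0.012
  South: 0.17 × 0.02 = 0.0034
  North: 0.34 × 0.027 = 0.00918
Total = 0.04258.
P(Central | refund) = 0.018/0.04258 ≈ 0.423
P(Coastal | refund) = 0.012/0.04258 ≈ 0.282
P(South | refund) = 0.0034/0.04258 ≈ 0.080
P(North | refund) = 0.00918/0.04258 ≈ 0.216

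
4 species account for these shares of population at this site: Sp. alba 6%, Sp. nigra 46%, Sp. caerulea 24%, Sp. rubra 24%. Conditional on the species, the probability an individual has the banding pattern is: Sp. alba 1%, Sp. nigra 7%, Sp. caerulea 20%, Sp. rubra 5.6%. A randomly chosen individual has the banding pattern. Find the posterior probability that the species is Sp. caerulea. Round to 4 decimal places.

Unnormalized posteriors (prior × likelihood):
  Sp. alba: 0.06 × 0.01 = 0.0006
  Sp. nigra: 0.46 × 0.07 = 0.0322
  Sp. caerulea: 0.24 × 0.2 = 0.048
  Sp. rubra: 0.24 × 0.056 = 0.01344
Total = 0.09424.
P(Sp. caerulea | evidence) = 0.048 / 0.09424 ≈ 0.5093.

0.5093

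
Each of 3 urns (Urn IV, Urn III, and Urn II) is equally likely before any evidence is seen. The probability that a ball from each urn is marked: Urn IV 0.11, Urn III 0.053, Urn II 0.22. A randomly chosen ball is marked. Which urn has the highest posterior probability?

With a uniform prior (1/3 each), posterior ∝ likelihood:
  Urn IV: 0.11
  Urn III: 0.053
  Urn II: 0.22
Total = 0.383.
Largest term belongs to Urn II, so Urn II is most probable.

Urn II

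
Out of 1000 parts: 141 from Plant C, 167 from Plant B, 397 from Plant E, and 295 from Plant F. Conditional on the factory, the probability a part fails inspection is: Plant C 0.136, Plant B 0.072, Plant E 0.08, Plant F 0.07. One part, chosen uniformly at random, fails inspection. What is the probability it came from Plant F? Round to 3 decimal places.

0.247

Prior × likelihood for each hypothesis:
  Plant C: 0.141 × 0.136 = 0.019176
  Plant B: 0.167 × 0.072 = 0.012024
  Plant E: 0.397 × 0.08 = 0.03176
  Plant F: 0.295 × 0.07 = 0.02065
Normalizing constant = 0.08361.
P(Plant F | evidence) = 0.02065 / 0.08361 ≈ 0.247.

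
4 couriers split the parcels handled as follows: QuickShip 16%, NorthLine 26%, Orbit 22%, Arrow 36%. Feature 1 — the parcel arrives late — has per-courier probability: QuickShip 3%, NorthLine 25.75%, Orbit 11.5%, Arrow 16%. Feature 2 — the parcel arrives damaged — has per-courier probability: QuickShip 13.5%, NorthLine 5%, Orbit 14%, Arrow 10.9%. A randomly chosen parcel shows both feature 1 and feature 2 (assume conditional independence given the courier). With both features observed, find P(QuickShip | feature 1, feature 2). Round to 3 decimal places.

Prior × likelihood for each hypothesis:
  QuickShip: 0.16 × 0.03 × 0.135 = 0.000648
  NorthLine: 0.26 × 0.2575 × 0.05 = 0.0033475
  Orbit: 0.22 × 0.115 × 0.14 = 0.003542
  Arrow: 0.36 × 0.16 × 0.109 = 0.0062784
Normalizing constant = 0.0138159.
P(QuickShip | evidence) = 0.000648 / 0.0138159 ≈ 0.047.

0.047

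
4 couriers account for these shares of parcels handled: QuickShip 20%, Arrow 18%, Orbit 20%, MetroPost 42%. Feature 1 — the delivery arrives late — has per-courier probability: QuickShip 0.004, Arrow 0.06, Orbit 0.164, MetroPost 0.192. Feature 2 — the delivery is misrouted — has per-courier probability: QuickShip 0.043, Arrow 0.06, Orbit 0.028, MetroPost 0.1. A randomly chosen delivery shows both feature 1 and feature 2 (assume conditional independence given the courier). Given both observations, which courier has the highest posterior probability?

Unnormalized posteriors (prior × likelihood):
  QuickShip: 0.2 × 0.004 × 0.043 = 0.0000344
  Arrow: 0.18 × 0.06 × 0.06 = 0.000648
  Orbit: 0.2 × 0.164 × 0.028 = 0.0009184
  MetroPost: 0.42 × 0.192 × 0.1 = 0.008064
Total = 0.0096648.
Largest term belongs to MetroPost, so MetroPost is most probable.

MetroPost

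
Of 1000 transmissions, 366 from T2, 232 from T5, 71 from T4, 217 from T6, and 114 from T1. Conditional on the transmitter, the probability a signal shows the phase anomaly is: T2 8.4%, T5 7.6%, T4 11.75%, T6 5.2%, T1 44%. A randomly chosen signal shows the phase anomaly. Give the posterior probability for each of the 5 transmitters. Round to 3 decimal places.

T2 0.260, T5 0.149, T4 0.071, T6 0.095, T1 0.425

Compute prior × likelihood for every hypothesis:
  T2: 0.366 × 0.084 = 0.030744
  T5: 0.232 × 0.076 = 0.017632
  T4: 0.071 × 0.1175 = 0.0083425
  T6: 0.217 × 0.052 = 0.011284
  T1: 0.114 × 0.44 = 0.05016
Total = 0.1181625.
P(T2 | anomaly) = 0.030744/0.1181625 ≈ 0.260
P(T5 | anomaly) = 0.017632/0.1181625 ≈ 0.149
P(T4 | anomaly) = 0.0083425/0.1181625 ≈ 0.071
P(T6 | anomaly) = 0.011284/0.1181625 ≈ 0.095
P(T1 | anomaly) = 0.05016/0.1181625 ≈ 0.425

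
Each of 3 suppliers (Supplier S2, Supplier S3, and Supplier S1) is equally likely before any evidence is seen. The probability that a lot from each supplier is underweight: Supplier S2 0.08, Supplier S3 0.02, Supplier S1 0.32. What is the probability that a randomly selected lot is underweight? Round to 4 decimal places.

Since the prior is uniform, the posterior is proportional to the likelihood:
  Supplier S2: 0.08
  Supplier S3: 0.02
  Supplier S1: 0.32
P(underweight) = (1/3) × (0.08 + 0.02 + 0.32) = 0.42/3 ≈ 0.1400.

0.1400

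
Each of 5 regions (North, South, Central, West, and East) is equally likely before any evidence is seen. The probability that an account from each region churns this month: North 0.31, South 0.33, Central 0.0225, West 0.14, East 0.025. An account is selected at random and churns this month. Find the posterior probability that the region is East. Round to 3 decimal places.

Since the prior is uniform, the posterior is proportional to the likelihood:
  North: 0.31
  South: 0.33
  Central: 0.0225
  West: 0.14
  East: 0.025
Normalizing constant = 0.8275.
P(East | evidence) = 0.025 / 0.8275 ≈ 0.030.

0.030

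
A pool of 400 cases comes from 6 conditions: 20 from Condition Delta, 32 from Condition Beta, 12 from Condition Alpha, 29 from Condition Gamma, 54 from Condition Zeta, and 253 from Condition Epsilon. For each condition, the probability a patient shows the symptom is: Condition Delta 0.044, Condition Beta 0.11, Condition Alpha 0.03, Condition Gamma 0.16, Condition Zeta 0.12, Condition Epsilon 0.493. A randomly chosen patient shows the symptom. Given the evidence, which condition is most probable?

Condition Epsilon

Compute prior × likelihood for every hypothesis:
  Condition Delta: 0.05 × 0.044 = 0.0022
  Condition Beta: 0.08 × 0.11 = 0.0088
  Condition Alpha: 0.03 × 0.03 = 0.0009
  Condition Gamma: 0.0725 × 0.16 = 0.0116
  Condition Zeta: 0.135 × 0.12 = 0.0162
  Condition Epsilon: 0.6325 × 0.493 = 0.3118225
Sum = 0.3515225.
Largest term belongs to Condition Epsilon, so Condition Epsilon is most probable.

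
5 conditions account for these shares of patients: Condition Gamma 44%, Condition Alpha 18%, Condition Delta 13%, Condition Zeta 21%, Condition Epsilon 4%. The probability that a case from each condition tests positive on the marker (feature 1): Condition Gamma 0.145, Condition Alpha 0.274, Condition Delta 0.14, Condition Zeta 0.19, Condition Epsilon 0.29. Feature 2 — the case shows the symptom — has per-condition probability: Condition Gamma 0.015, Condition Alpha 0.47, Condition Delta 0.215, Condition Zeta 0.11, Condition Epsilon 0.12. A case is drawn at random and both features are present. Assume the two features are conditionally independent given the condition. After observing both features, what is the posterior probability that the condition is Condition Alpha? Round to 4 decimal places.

0.6852

Prior × likelihood for each hypothesis:
  Condition Gamma: 0.44 × 0.145 × 0.015 = 0.000957
  Condition Alpha: 0.18 × 0.274 × 0.47 = 0.0231804
  Condition Delta: 0.13 × 0.14 × 0.215 = 0.003913
  Condition Zeta: 0.21 × 0.19 × 0.11 = 0.004389
  Condition Epsilon: 0.04 × 0.29 × 0.12 = 0.001392
Total = 0.0338314.
P(Condition Alpha | evidence) = 0.0231804 / 0.0338314 ≈ 0.6852.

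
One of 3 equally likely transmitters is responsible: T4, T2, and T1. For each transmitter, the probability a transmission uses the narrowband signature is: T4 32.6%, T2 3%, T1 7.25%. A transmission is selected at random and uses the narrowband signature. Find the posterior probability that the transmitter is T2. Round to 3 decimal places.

0.070

Since the prior is uniform, the posterior is proportional to the likelihood:
  T4: 0.326
  T2: 0.03
  T1: 0.0725
Normalizing constant = 0.4285.
P(T2 | evidence) = 0.03 / 0.4285 ≈ 0.070.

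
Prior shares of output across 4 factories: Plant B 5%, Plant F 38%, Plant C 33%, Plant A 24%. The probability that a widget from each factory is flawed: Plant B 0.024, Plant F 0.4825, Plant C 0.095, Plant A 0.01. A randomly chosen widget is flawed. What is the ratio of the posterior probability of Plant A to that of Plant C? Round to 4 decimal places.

By Bayes' rule, posterior ∝ prior × likelihood:
  Plant B: 0.05 × 0.024 = 0.0012
  Plant F: 0.38 × 0.4825 = 0.18335
  Plant C: 0.33 × 0.095 = 0.03135
  Plant A: 0.24 × 0.01 = 0.0024
Normalizing constant = 0.2183.
The ratio is 0.0024 / 0.03135 (the normalizer cancels) = 0.0766.

0.0766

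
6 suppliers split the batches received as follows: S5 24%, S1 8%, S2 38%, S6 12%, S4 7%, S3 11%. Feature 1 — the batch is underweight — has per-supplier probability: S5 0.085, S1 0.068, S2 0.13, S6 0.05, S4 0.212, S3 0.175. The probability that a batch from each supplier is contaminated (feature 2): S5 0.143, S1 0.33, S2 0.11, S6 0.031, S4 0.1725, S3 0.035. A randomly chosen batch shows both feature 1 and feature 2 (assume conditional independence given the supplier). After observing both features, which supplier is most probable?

S2

By Bayes' rule, posterior ∝ prior × likelihood:
  S5: 0.24 × 0.085 × 0.143 = 0.0029172
  S1: 0.08 × 0.068 × 0.33 = 0.0017952
  S2: 0.38 × 0.13 × 0.11 = 0.005434
  S6: 0.12 × 0.05 × 0.031 = 0.000186
  S4: 0.07 × 0.212 × 0.1725 = 0.0025599
  S3: 0.11 × 0.175 × 0.035 = 0.00067375
Total = 0.01356605.
Largest term belongs to S2, so S2 is most probable.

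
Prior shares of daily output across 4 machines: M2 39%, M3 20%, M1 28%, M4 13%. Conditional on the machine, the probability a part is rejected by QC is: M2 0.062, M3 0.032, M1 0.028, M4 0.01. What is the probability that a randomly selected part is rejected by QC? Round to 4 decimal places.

Prior × likelihood for each hypothesis:
  M2: 0.39 × 0.062 = 0.02418
  M3: 0.2 × 0.032 = 0.0064
  M1: 0.28 × 0.028 = 0.00784
  M4: 0.13 × 0.01 = 0.0013
P(rejected) = 0.02418 + 0.0064 + 0.00784 + 0.0013 = 0.03972 → 0.0397.

0.0397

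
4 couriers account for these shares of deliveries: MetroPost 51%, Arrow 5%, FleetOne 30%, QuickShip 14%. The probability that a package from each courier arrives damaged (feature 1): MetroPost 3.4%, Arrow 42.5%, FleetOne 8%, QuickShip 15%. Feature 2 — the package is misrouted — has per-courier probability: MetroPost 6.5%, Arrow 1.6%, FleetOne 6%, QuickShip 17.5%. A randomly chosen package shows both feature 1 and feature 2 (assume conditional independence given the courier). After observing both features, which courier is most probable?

Compute prior × likelihood for every hypothesis:
  MetroPost: 0.51 × 0.034 × 0.065 = 0.0011271
  Arrow: 0.05 × 0.425 × 0.016 = 0.00034
  FleetOne: 0.3 × 0.08 × 0.06 = 0.00144
  QuickShip: 0.14 × 0.15 × 0.175 = 0.003675
Sum = 0.0065821.
Largest term belongs to QuickShip, so QuickShip is most probable.

QuickShip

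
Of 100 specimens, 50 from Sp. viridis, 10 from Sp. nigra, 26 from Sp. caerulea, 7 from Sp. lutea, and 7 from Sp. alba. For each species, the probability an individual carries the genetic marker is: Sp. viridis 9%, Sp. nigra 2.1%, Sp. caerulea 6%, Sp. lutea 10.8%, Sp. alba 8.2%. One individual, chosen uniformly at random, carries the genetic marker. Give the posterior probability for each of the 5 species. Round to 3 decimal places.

Unnormalized posteriors (prior × likelihood):
  Sp. viridis: 0.5 × 0.09 = 0.045
  Sp. nigra: 0.1 × 0.021 = 0.0021
  Sp. caerulea: 0.26 × 0.06 = 0.0156
  Sp. lutea: 0.07 × 0.108 = 0.00756
  Sp. alba: 0.07 × 0.082 = 0.00574
Normalizing constant = 0.076.
P(Sp. viridis | marker) = 0.045/0.076 ≈ 0.592
P(Sp. nigra | marker) = 0.0021/0.076 ≈ 0.028
P(Sp. caerulea | marker) = 0.0156/0.076 ≈ 0.205
P(Sp. lutea | marker) = 0.00756/0.076 ≈ 0.099
P(Sp. alba | marker) = 0.00574/0.076 ≈ 0.076

Sp. viridis 0.592, Sp. nigra 0.028, Sp. caerulea 0.205, Sp. lutea 0.099, Sp. alba 0.076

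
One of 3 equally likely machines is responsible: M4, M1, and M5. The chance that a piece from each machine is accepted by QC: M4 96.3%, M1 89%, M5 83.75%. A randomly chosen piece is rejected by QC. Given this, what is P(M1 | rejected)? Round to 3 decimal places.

0.355

Taking complements, P(rejected | each) = M4 0.037, M1 0.11, M5 0.1625.
With a uniform prior (1/3 each), posterior ∝ likelihood:
  M4: 0.037
  M1: 0.11
  M5: 0.1625
Normalizing constant = 0.3095.
P(M1 | evidence) = 0.11 / 0.3095 ≈ 0.355.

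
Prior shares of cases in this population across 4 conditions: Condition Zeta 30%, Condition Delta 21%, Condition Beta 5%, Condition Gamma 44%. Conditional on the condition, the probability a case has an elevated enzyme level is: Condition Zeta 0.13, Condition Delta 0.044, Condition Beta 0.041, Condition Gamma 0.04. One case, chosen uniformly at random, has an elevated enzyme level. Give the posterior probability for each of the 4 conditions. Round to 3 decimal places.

Unnormalized posteriors (prior × likelihood):
  Condition Zeta: 0.3 × 0.13 = 0.039
  Condition Delta: 0.21 × 0.044 = 0.00924
  Condition Beta: 0.05 × 0.041 = 0.00205
  Condition Gamma: 0.44 × 0.04 = 0.0176
Sum = 0.06789.
P(Condition Zeta | elevated) = 0.039/0.06789 ≈ 0.574
P(Condition Delta | elevated) = 0.00924/0.06789 ≈ 0.136
P(Condition Beta | elevated) = 0.00205/0.06789 ≈ 0.030
P(Condition Gamma | elevated) = 0.0176/0.06789 ≈ 0.259
(Check: 0.574+0.136+0.030+0.259 = 0.999.)

Condition Zeta 0.574, Condition Delta 0.136, Condition Beta 0.030, Condition Gamma 0.259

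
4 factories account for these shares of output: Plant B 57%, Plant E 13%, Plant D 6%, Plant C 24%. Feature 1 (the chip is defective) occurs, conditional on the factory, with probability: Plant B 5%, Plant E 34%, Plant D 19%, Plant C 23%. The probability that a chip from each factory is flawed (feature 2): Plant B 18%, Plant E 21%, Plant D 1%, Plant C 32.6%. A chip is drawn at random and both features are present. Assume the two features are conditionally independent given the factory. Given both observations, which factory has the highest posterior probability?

Plant C

Prior × likelihood for each hypothesis:
  Plant B: 0.57 × 0.05 × 0.18 = 0.00513
  Plant E: 0.13 × 0.34 × 0.21 = 0.009282
  Plant D: 0.06 × 0.19 × 0.01 = 0.000114
  Plant C: 0.24 × 0.23 × 0.326 = 0.0179952
Total = 0.0325212.
Largest term belongs to Plant C, so Plant C is most probable.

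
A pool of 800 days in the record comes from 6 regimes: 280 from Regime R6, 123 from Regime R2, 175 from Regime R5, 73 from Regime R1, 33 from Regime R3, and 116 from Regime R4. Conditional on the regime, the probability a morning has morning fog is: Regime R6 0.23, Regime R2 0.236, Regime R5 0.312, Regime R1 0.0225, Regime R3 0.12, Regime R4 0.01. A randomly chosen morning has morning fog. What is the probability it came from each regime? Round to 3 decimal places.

By Bayes' rule, posterior ∝ prior × likelihood:
  Regime R6: 0.35 × 0.23 = 0.0805
  Regime R2: 0.15375 × 0.236 = 0.036285
  Regime R5: 0.21875 × 0.312 = 0.06825
  Regime R1: 0.09125 × 0.0225 = 0.002053125
  Regime R3: 0.04125 × 0.12 = 0.00495
  Regime R4: 0.145 × 0.01 = 0.00145
Total = 0.193488125.
P(Regime R6 | fog) = 0.0805/0.193488125 ≈ 0.416
P(Regime R2 | fog) = 0.036285/0.193488125 ≈ 0.188
P(Regime R5 | fog) = 0.06825/0.193488125 ≈ 0.353
P(Regime R1 | fog) = 0.002053125/0.193488125 ≈ 0.011
P(Regime R3 | fog) = 0.00495/0.193488125 ≈ 0.026
P(Regime R4 | fog) = 0.00145/0.193488125 ≈ 0.007
(Check: 0.416+0.188+0.353+0.011+0.026+0.007 = 1.001.)

Regime R6 0.416, Regime R2 0.188, Regime R5 0.353, Regime R1 0.011, Regime R3 0.026, Regime R4 0.007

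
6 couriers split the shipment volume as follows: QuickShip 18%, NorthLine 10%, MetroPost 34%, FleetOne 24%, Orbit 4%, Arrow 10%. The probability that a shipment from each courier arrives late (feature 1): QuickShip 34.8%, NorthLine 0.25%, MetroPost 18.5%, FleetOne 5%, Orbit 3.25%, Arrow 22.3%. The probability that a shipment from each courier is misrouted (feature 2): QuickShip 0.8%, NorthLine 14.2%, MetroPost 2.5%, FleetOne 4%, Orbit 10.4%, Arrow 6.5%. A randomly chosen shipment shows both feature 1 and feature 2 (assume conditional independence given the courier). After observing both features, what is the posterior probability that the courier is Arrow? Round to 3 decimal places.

Compute prior × likelihood for every hypothesis:
  QuickShip: 0.18 × 0.348 × 0.008 = 0.00050112
  NorthLine: 0.1 × 0.0025 × 0.142 = 0.0000355
  MetroPost: 0.34 × 0.185 × 0.025 = 0.0015725
  FleetOne: 0.24 × 0.05 × 0.04 = 0.00048
  Orbit: 0.04 × 0.0325 × 0.104 = 0.0001352
  Arrow: 0.1 × 0.223 × 0.065 = 0.0014495
Total = 0.00417382.
P(Arrow | evidence) = 0.0014495 / 0.00417382 ≈ 0.347.

0.347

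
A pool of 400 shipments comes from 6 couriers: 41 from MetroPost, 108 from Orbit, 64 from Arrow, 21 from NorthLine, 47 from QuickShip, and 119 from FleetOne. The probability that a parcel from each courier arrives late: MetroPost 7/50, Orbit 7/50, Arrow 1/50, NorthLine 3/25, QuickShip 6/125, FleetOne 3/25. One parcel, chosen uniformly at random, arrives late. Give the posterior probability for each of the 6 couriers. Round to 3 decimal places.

Prior × likelihood for each hypothesis:
  MetroPost: 0.1025 × 0.14 = 0.01435
  Orbit: 0.27 × 0.14 = 0.0378
  Arrow: 0.16 × 0.02 = 0.0032
  NorthLine: 0.0525 × 0.12 = 0.0063
  QuickShip: 0.1175 × 0.048 = 0.00564
  FleetOne: 0.2975 × 0.12 = 0.0357
Sum = 0.10299.
P(MetroPost | late) = 0.01435/0.10299 ≈ 0.139
P(Orbit | late) = 0.0378/0.10299 ≈ 0.367
P(Arrow | late) = 0.0032/0.10299 ≈ 0.031
P(NorthLine | late) = 0.0063/0.10299 ≈ 0.061
P(QuickShip | late) = 0.00564/0.10299 ≈ 0.055
P(FleetOne | late) = 0.0357/0.10299 ≈ 0.347
(Check: 0.139+0.367+0.031+0.061+0.055+0.347 = 1.000.)

MetroPost 0.139, Orbit 0.367, Arrow 0.031, NorthLine 0.061, QuickShip 0.055, FleetOne 0.347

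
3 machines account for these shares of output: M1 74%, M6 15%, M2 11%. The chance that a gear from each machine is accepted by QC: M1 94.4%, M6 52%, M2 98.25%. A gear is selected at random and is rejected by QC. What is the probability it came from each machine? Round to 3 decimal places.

M1 0.359, M6 0.624, M2 0.017

Taking complements, P(rejected | each) = M1 0.056, M6 0.48, M2 0.0175.
Compute prior × likelihood for every hypothesis:
  M1: 0.74 × 0.056 = 0.04144
  M6: 0.15 × 0.48 = 0.072
  M2: 0.11 × 0.0175 = 0.001925
Total = 0.115365.
P(M1 | rejected) = 0.04144/0.115365 ≈ 0.359
P(M6 | rejected) = 0.072/0.115365 ≈ 0.624
P(M2 | rejected) = 0.001925/0.115365 ≈ 0.017
(Check: 0.359+0.624+0.017 = 1.000.)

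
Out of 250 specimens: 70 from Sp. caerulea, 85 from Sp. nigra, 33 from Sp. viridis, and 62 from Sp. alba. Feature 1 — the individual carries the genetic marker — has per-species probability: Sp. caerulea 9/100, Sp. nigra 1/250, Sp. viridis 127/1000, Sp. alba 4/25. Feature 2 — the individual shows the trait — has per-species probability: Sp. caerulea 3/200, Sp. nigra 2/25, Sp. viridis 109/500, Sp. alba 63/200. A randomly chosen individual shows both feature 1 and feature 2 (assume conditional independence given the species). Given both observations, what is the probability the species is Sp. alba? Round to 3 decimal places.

Prior × likelihood for each hypothesis:
  Sp. caerulea: 0.28 × 0.09 × 0.015 = 0.000378
  Sp. nigra: 0.34 × 0.004 × 0.08 = 0.0001088
  Sp. viridis: 0.132 × 0.127 × 0.218 = 0.003654552
  Sp. alba: 0.248 × 0.16 × 0.315 = 0.0124992
Total = 0.016640552.
P(Sp. alba | evidence) = 0.0124992 / 0.016640552 ≈ 0.751.

0.751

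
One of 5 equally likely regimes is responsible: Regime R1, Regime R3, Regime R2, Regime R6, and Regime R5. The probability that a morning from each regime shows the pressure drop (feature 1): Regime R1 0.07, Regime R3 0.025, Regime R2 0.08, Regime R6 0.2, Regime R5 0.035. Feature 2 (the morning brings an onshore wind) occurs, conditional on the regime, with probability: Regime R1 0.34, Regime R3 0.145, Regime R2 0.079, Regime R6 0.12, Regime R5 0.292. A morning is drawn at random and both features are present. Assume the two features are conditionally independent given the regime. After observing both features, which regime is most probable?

With a uniform prior (1/5 each), posterior ∝ likelihood:
  Regime R1: 0.07 × 0.34 = 0.0238
  Regime R3: 0.025 × 0.145 = 0.003625
  Regime R2: 0.08 × 0.079 = 0.00632
  Regime R6: 0.2 × 0.12 = 0.024
  Regime R5: 0.035 × 0.292 = 0.01022
Normalizing constant = 0.067965.
Largest term belongs to Regime R6, so Regime R6 is most probable.

Regime R6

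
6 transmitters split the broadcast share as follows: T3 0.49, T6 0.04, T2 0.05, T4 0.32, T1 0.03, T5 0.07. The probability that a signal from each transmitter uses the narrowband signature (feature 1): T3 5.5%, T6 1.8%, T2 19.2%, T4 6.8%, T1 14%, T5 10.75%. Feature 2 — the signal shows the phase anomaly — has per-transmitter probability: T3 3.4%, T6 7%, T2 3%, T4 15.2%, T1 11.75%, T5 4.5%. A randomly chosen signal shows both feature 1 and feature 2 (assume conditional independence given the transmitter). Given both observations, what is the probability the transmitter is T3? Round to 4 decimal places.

0.1699

Compute prior × likelihood for every hypothesis:
  T3: 0.49 × 0.055 × 0.034 = 0.0009163
  T6: 0.04 × 0.018 × 0.07 = 0.0000504
  T2: 0.05 × 0.192 × 0.03 = 0.000288
  T4: 0.32 × 0.068 × 0.152 = 0.00330752
  T1: 0.03 × 0.14 × 0.1175 = 0.0004935
  T5: 0.07 × 0.1075 × 0.045 = 0.000338625
Normalizing constant = 0.005394345.
P(T3 | evidence) = 0.0009163 / 0.005394345 ≈ 0.1699.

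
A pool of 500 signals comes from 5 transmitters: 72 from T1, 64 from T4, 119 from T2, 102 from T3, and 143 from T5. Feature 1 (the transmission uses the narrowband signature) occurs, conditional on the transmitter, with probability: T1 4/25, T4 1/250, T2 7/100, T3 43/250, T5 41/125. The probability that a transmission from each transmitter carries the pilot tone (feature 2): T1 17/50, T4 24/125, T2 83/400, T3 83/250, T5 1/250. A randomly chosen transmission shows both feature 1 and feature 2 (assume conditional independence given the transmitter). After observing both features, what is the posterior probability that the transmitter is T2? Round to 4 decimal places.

0.1476

By Bayes' rule, posterior ∝ prior × likelihood:
  T1: 0.144 × 0.16 × 0.34 = 0.0078336
  T4: 0.128 × 0.004 × 0.192 = 0.000098304
  T2: 0.238 × 0.07 × 0.2075 = 0.00345695
  T3: 0.204 × 0.172 × 0.332 = 0.011649216
  T5: 0.286 × 0.328 × 0.004 = 0.000375232
Sum = 0.023413302.
P(T2 | evidence) = 0.00345695 / 0.023413302 ≈ 0.1476.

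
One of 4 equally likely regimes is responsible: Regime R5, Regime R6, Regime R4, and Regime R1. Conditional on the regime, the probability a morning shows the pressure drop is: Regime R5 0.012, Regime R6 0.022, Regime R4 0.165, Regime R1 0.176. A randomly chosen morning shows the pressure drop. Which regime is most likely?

Regime R1

With a uniform prior (1/4 each), posterior ∝ likelihood:
  Regime R5: 0.012
  Regime R6: 0.022
  Regime R4: 0.165
  Regime R1: 0.176
Normalizing constant = 0.375.
Largest term belongs to Regime R1, so Regime R1 is most probable.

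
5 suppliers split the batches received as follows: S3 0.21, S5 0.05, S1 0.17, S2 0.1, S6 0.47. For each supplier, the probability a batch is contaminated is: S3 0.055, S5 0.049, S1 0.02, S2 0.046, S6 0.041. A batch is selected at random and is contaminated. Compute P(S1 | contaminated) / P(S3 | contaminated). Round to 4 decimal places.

Prior × likelihood for each hypothesis:
  S3: 0.21 × 0.055 = 0.01155
  S5: 0.05 × 0.049 = 0.00245
  S1: 0.17 × 0.02 = 0.0034
  S2: 0.1 × 0.046 = 0.0046
  S6: 0.47 × 0.041 = 0.01927
Normalizing constant = 0.04127.
The ratio is 0.0034 / 0.01155 (the normalizer cancels) = 0.2944.

0.2944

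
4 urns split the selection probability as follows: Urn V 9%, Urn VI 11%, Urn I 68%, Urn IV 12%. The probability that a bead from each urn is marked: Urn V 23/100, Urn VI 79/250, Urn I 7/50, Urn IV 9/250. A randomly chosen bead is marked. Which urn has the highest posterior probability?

Compute prior × likelihood for every hypothesis:
  Urn V: 0.09 × 0.23 = 0.0207
  Urn VI: 0.11 × 0.316 = 0.03476
  Urn I: 0.68 × 0.14 = 0.0952
  Urn IV: 0.12 × 0.036 = 0.00432
Total = 0.15498.
Largest term belongs to Urn I, so Urn I is most probable.

Urn I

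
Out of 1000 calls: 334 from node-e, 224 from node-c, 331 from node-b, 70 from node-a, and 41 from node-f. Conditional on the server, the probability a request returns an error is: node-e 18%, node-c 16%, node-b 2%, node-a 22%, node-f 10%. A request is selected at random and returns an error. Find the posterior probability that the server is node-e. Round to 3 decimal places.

0.492

Prior × likelihood for each hypothesis:
  node-e: 0.334 × 0.18 = 0.06012
  node-c: 0.224 × 0.16 = 0.03584
  node-b: 0.331 × 0.02 = 0.00662
  node-a: 0.07 × 0.22 = 0.0154
  node-f: 0.041 × 0.1 = 0.0041
Sum = 0.12208.
P(node-e | evidence) = 0.06012 / 0.12208 ≈ 0.492.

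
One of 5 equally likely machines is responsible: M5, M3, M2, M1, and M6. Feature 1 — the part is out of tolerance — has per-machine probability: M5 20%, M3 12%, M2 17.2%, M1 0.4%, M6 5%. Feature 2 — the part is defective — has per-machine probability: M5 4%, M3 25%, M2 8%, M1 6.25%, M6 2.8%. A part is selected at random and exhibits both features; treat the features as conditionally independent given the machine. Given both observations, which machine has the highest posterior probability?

M3

Since the prior is uniform, the posterior is proportional to the likelihood:
  M5: 0.2 × 0.04 = 0.008
  M3: 0.12 × 0.25 = 0.03
  M2: 0.172 × 0.08 = 0.01376
  M1: 0.004 × 0.0625 = 0.00025
  M6: 0.05 × 0.028 = 0.0014
Total = 0.05341.
Largest term belongs to M3, so M3 is most probable.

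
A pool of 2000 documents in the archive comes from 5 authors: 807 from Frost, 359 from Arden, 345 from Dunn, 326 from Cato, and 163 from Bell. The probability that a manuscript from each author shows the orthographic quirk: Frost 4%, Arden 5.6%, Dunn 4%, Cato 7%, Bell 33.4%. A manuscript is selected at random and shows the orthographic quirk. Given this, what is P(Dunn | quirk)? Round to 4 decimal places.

0.0962

By Bayes' rule, posterior ∝ prior × likelihood:
  Frost: 0.4035 × 0.04 = 0.01614
  Arden: 0.1795 × 0.056 = 0.010052
  Dunn: 0.1725 × 0.04 = 0.0069
  Cato: 0.163 × 0.07 = 0.01141
  Bell: 0.0815 × 0.334 = 0.027221
Sum = 0.071723.
P(Dunn | evidence) = 0.0069 / 0.071723 ≈ 0.0962.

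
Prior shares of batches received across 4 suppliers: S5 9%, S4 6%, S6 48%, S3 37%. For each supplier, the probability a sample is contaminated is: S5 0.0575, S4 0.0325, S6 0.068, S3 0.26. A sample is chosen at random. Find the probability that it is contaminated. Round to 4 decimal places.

0.1360

Compute prior × likelihood for every hypothesis:
  S5: 0.09 × 0.0575 = 0.005175
  S4: 0.06 × 0.0325 = 0.00195
  S6: 0.48 × 0.068 = 0.03264
  S3: 0.37 × 0.26 = 0.0962
P(contaminated) = 0.005175 + 0.00195 + 0.03264 + 0.0962 = 0.135965 → 0.1360.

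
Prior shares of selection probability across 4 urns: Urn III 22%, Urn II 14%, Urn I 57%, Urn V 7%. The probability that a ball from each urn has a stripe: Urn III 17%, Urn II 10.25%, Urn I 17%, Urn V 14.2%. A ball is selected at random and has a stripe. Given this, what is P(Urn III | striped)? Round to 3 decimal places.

Compute prior × likelihood for every hypothesis:
  Urn III: 0.22 × 0.17 = 0.0374
  Urn II: 0.14 × 0.1025 = 0.01435
  Urn I: 0.57 × 0.17 = 0.0969
  Urn V: 0.07 × 0.142 = 0.00994
Total = 0.15859.
P(Urn III | evidence) = 0.0374 / 0.15859 ≈ 0.236.

0.236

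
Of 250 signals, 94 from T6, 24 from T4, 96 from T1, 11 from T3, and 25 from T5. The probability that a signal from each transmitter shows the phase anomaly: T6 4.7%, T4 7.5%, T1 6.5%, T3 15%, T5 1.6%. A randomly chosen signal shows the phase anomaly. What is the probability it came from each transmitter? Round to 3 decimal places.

Unnormalized posteriors (prior × likelihood):
  T6: 0.376 × 0.047 = 0.017672
  T4: 0.096 × 0.075 = 0.0072
  T1: 0.384 × 0.065 = 0.02496
  T3: 0.044 × 0.15 = 0.0066
  T5: 0.1 × 0.016 = 0.0016
Sum = 0.058032.
P(T6 | anomaly) = 0.017672/0.058032 ≈ 0.305
P(T4 | anomaly) = 0.0072/0.058032 ≈ 0.124
P(T1 | anomaly) = 0.02496/0.058032 ≈ 0.430
P(T3 | anomaly) = 0.0066/0.058032 ≈ 0.114
P(T5 | anomaly) = 0.0016/0.058032 ≈ 0.028

T6 0.305, T4 0.124, T1 0.430, T3 0.114, T5 0.028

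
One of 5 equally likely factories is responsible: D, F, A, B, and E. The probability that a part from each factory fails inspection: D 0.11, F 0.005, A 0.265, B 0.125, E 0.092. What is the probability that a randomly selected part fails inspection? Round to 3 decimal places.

With a uniform prior (1/5 each), posterior ∝ likelihood:
  D: 0.11
  F: 0.005
  A: 0.265
  B: 0.125
  E: 0.092
P(nonconforming) = (1/5) × (0.11 + 0.005 + 0.265 + 0.125 + 0.092) = 0.597/5 ≈ 0.119.

0.119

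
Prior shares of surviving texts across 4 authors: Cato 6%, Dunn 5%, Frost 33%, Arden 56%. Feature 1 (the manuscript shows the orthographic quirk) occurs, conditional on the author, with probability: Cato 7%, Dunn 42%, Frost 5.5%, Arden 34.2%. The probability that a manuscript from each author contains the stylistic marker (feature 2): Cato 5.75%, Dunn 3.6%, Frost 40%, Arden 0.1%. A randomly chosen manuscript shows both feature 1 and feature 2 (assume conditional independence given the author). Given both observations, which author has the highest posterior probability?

Frost

By Bayes' rule, posterior ∝ prior × likelihood:
  Cato: 0.06 × 0.07 × 0.0575 = 0.0002415
  Dunn: 0.05 × 0.42 × 0.036 = 0.000756
  Frost: 0.33 × 0.055 × 0.4 = 0.00726
  Arden: 0.56 × 0.342 × 0.001 = 0.00019152
Normalizing constant = 0.00844902.
Largest term belongs to Frost, so Frost is most probable.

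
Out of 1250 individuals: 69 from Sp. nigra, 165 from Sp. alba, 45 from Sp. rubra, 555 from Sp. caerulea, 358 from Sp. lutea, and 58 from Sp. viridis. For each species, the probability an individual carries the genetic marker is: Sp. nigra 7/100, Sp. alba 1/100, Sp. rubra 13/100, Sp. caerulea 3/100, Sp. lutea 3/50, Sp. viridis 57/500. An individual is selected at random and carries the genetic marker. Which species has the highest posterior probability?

Sp. lutea

By Bayes' rule, posterior ∝ prior × likelihood:
  Sp. nigra: 0.0552 × 0.07 = 0.003864
  Sp. alba: 0.132 × 0.01 = 0.00132
  Sp. rubra: 0.036 × 0.13 = 0.00468
  Sp. caerulea: 0.444 × 0.03 = 0.01332
  Sp. lutea: 0.2864 × 0.06 = 0.017184
  Sp. viridis: 0.0464 × 0.114 = 0.0052896
Sum = 0.0456576.
Largest term belongs to Sp. lutea, so Sp. lutea is most probable.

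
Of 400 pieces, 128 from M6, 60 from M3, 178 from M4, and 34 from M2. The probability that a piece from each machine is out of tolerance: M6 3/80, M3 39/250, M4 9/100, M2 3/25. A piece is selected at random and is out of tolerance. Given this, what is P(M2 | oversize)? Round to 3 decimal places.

Unnormalized posteriors (prior × likelihood):
  M6: 0.32 × 0.0375 = 0.012
  M3: 0.15 × 0.156 = 0.0234
  M4: 0.445 × 0.09 = 0.04005
  M2: 0.085 × 0.12 = 0.0102
Normalizing constant = 0.08565.
P(M2 | evidence) = 0.0102 / 0.08565 ≈ 0.119.

0.119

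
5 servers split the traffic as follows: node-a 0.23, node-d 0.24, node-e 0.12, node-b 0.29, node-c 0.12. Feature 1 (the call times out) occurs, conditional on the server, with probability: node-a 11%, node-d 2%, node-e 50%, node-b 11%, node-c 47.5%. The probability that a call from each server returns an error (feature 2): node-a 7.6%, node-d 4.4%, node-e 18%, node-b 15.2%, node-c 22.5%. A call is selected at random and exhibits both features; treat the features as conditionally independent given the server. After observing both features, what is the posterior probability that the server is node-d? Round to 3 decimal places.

0.007

Unnormalized posteriors (prior × likelihood):
  node-a: 0.23 × 0.11 × 0.076 = 0.0019228
  node-d: 0.24 × 0.02 × 0.044 = 0.0002112
  node-e: 0.12 × 0.5 × 0.18 = 0.0108
  node-b: 0.29 × 0.11 × 0.152 = 0.0048488
  node-c: 0.12 × 0.475 × 0.225 = 0.012825
Normalizing constant = 0.0306078.
P(node-d | evidence) = 0.0002112 / 0.0306078 ≈ 0.007.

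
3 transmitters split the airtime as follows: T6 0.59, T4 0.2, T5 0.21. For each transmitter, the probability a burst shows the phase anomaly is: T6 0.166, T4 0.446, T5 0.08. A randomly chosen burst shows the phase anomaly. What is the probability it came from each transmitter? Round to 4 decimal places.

Prior × likelihood for each hypothesis:
  T6: 0.59 × 0.166 = 0.09794
  T4: 0.2 × 0.446 = 0.0892
  T5: 0.21 × 0.08 = 0.0168
Total = 0.20394.
P(T6 | anomaly) = 0.09794/0.20394 ≈ 0.4802
P(T4 | anomaly) = 0.0892/0.20394 ≈ 0.4374
P(T5 | anomaly) = 0.0168/0.20394 ≈ 0.0824

T6 0.4802, T4 0.4374, T5 0.0824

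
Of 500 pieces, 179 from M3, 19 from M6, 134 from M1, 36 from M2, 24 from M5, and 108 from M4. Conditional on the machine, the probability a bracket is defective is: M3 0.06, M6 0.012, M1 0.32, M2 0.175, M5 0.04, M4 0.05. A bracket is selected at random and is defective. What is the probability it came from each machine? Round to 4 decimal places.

Compute prior × likelihood for every hypothesis:
  M3: 0.358 × 0.06 = 0.02148
  M6: 0.038 × 0.012 = 0.000456
  M1: 0.268 × 0.32 = 0.08576
  M2: 0.072 × 0.175 = 0.0126
  M5: 0.048 × 0.04 = 0.00192
  M4: 0.216 × 0.05 = 0.0108
Normalizing constant = 0.133016.
P(M3 | defective) = 0.02148/0.133016 ≈ 0.1615
P(M6 | defective) = 0.000456/0.133016 ≈ 0.0034
P(M1 | defective) = 0.08576/0.133016 ≈ 0.6447
P(M2 | defective) = 0.0126/0.133016 ≈ 0.0947
P(M5 | defective) = 0.00192/0.133016 ≈ 0.0144
P(M4 | defective) = 0.0108/0.133016 ≈ 0.0812

M3 0.1615, M6 0.0034, M1 0.6447, M2 0.0947, M5 0.0144, M4 0.0812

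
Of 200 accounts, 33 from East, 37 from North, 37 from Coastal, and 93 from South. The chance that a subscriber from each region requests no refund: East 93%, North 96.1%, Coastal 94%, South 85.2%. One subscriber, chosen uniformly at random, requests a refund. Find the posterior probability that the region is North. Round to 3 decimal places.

0.073

Taking complements, P(refund | each) = East 0.07, North 0.039, Coastal 0.06, South 0.148.
Compute prior × likelihood for every hypothesis:
  East: 0.165 × 0.07 = 0.01155
  North: 0.185 × 0.039 = 0.007215
  Coastal: 0.185 × 0.06 = 0.0111
  South: 0.465 × 0.148 = 0.06882
Normalizing constant = 0.098685.
P(North | evidence) = 0.007215 / 0.098685 ≈ 0.073.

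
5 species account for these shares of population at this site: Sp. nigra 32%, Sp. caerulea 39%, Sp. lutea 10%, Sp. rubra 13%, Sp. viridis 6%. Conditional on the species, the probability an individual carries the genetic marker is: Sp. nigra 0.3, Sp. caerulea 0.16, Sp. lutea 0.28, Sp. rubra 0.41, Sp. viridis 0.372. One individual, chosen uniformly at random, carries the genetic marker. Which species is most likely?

By Bayes' rule, posterior ∝ prior × likelihood:
  Sp. nigra: 0.32 × 0.3 = 0.096
  Sp. caerulea: 0.39 × 0.16 = 0.0624
  Sp. lutea: 0.1 × 0.28 = 0.028
  Sp. rubra: 0.13 × 0.41 = 0.0533
  Sp. viridis: 0.06 × 0.372 = 0.02232
Total = 0.26202.
Largest term belongs to Sp. nigra, so Sp. nigra is most probable.

Sp. nigra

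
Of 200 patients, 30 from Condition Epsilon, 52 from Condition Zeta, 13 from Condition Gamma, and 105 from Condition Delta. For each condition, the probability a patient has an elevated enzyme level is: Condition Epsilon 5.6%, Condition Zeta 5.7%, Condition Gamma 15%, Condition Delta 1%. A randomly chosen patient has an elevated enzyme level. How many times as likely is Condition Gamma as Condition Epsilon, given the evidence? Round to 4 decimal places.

Unnormalized posteriors (prior × likelihood):
  Condition Epsilon: 0.15 × 0.056 = 0.0084
  Condition Zeta: 0.26 × 0.057 = 0.01482
  Condition Gamma: 0.065 × 0.15 = 0.00975
  Condition Delta: 0.525 × 0.01 = 0.00525
Total = 0.03822.
The ratio is 0.00975 / 0.0084 (the normalizer cancels) = 1.1607.

1.1607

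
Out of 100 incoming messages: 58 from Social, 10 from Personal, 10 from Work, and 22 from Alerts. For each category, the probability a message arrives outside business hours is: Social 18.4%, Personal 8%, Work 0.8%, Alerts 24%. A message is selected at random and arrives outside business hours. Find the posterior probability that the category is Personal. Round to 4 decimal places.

Prior × likelihood for each hypothesis:
  Social: 0.58 × 0.184 = 0.10672
  Personal: 0.1 × 0.08 = 0.008
  Work: 0.1 × 0.008 = 0.0008
  Alerts: 0.22 × 0.24 = 0.0528
Total = 0.16832.
P(Personal | evidence) = 0.008 / 0.16832 ≈ 0.0475.

0.0475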